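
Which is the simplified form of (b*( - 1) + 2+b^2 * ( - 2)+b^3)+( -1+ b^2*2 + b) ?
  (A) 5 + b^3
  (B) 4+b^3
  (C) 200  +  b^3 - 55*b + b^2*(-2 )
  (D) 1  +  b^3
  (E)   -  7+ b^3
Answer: D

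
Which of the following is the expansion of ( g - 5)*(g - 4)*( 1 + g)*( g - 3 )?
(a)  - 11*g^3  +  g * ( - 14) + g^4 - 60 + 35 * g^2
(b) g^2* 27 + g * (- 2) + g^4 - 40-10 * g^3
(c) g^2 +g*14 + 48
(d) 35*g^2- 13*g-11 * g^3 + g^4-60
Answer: d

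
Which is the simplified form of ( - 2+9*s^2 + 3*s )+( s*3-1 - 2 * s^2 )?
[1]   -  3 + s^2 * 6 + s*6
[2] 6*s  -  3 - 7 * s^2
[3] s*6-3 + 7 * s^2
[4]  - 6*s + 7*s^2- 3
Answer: 3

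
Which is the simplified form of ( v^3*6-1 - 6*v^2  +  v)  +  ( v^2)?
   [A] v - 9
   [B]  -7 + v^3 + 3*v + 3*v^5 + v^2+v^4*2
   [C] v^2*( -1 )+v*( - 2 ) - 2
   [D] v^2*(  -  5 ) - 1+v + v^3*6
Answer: D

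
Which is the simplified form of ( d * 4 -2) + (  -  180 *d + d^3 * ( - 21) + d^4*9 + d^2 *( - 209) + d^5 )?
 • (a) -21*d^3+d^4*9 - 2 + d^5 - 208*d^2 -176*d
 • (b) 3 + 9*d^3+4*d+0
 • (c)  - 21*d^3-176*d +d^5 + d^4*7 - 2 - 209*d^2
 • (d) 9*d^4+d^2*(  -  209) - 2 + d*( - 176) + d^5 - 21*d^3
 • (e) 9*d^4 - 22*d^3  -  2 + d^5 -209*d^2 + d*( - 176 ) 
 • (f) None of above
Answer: d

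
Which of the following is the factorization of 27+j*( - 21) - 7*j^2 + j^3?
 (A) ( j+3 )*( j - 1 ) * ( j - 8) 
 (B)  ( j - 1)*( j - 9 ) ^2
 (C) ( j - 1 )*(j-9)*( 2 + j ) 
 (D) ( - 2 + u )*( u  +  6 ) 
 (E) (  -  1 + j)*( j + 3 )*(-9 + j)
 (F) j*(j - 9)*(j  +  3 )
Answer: E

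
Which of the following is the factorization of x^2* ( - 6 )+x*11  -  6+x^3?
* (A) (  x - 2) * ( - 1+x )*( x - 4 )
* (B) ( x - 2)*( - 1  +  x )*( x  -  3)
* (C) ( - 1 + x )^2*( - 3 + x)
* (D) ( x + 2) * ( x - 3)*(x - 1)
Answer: B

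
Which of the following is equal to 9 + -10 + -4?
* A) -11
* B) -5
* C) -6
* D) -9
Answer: B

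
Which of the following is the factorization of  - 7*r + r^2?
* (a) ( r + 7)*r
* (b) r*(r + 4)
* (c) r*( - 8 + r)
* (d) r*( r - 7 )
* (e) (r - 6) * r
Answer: d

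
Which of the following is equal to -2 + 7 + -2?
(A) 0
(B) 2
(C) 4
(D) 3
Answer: D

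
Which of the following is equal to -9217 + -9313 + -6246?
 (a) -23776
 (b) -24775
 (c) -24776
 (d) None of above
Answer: c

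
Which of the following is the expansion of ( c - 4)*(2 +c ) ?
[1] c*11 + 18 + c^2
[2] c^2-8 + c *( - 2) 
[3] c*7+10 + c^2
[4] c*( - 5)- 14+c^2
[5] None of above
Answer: 2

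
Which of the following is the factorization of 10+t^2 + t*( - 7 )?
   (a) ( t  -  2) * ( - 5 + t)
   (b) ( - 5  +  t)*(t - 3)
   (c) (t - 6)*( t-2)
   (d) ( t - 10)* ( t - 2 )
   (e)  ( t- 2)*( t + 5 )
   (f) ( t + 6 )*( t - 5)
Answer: a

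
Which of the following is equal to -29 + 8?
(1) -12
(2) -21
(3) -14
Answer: 2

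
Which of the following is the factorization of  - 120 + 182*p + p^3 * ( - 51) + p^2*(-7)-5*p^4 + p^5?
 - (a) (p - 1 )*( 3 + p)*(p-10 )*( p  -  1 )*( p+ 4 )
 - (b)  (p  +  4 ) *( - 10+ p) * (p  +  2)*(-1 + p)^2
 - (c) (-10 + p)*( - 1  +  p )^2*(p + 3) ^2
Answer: a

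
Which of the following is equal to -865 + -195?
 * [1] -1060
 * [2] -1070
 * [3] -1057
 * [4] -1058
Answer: 1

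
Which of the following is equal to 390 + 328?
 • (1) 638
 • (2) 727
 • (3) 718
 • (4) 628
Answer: 3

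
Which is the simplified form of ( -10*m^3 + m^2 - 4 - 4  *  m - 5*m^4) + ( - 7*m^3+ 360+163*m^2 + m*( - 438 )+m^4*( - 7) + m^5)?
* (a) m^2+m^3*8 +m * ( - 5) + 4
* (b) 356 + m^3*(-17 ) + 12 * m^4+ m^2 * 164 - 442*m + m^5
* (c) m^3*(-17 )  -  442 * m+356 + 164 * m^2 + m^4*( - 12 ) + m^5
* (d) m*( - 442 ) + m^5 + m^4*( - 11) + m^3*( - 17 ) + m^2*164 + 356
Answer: c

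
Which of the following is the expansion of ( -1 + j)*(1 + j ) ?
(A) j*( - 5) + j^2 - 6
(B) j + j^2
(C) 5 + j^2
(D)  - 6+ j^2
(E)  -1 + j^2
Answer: E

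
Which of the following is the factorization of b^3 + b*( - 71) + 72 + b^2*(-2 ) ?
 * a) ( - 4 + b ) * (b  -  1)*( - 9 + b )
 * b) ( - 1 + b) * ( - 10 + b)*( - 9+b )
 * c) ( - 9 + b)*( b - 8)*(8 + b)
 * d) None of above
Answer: d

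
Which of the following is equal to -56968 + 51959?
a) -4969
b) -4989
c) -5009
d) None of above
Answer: c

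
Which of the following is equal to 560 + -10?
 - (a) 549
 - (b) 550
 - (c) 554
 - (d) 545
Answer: b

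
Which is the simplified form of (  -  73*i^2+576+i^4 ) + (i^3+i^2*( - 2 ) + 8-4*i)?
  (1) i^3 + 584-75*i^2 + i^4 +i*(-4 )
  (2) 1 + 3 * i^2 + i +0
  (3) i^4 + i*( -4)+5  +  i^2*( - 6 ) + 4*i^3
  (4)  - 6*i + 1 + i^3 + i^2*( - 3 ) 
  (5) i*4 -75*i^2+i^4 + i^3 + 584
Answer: 1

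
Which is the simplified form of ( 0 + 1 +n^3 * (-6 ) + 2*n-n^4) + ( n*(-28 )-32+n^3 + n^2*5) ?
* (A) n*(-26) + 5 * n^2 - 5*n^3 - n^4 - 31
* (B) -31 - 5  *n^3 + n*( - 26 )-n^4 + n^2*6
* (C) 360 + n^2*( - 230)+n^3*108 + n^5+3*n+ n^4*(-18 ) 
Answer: A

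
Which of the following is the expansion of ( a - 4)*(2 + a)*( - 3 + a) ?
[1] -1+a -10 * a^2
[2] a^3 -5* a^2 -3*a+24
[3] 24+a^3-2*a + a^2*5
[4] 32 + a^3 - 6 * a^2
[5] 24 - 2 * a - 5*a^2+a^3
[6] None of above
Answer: 5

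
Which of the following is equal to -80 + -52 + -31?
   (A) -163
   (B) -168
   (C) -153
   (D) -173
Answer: A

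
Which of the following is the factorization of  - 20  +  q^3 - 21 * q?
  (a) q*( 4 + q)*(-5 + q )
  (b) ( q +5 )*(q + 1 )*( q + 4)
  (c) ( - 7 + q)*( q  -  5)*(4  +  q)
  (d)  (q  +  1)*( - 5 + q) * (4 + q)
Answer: d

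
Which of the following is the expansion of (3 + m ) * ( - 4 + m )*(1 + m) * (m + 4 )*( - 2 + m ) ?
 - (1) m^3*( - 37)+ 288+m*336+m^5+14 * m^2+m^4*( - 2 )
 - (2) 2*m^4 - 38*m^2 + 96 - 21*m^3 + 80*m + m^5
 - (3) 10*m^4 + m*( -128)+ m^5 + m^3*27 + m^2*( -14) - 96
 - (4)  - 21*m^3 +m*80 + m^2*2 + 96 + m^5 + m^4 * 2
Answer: 2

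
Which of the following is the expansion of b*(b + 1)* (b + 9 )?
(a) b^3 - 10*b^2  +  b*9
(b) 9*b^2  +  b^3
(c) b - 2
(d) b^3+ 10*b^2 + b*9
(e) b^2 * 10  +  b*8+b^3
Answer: d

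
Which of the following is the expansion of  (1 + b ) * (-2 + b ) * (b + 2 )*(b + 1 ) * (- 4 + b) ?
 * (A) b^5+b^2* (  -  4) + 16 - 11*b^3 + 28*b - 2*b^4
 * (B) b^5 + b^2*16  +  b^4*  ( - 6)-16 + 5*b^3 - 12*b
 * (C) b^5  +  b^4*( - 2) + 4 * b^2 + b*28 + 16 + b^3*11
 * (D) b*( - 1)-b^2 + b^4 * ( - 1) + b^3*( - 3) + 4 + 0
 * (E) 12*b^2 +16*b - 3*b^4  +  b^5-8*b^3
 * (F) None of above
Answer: F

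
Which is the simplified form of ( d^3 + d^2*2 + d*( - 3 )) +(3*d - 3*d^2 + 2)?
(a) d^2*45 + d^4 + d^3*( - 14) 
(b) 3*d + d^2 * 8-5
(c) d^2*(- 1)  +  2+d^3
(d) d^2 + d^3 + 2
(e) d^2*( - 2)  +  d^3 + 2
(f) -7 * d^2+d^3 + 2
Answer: c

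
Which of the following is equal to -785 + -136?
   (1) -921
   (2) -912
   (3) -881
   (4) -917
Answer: 1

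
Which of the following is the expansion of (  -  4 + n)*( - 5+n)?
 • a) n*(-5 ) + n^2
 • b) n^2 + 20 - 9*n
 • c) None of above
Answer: b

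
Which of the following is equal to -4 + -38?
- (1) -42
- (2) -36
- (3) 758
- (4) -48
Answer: 1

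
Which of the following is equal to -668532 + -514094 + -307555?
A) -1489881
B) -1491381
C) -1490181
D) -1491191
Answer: C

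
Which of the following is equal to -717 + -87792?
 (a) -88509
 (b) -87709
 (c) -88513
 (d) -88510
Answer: a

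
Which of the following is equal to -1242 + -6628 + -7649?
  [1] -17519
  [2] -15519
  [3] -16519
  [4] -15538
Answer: 2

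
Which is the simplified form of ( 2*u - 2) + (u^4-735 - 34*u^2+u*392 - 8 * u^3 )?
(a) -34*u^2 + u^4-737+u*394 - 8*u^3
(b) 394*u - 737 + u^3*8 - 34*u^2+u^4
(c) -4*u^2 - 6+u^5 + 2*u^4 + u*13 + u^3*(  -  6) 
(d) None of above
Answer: a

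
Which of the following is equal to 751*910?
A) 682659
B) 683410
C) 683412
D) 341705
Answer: B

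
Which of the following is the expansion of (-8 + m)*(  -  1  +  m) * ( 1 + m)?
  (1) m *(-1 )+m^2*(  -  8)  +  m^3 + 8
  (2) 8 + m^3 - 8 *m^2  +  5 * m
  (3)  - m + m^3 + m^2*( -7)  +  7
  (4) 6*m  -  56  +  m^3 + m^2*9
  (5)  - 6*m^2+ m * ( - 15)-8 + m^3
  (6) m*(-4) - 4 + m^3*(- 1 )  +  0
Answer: 1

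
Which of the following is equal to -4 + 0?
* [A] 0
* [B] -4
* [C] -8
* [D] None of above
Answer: B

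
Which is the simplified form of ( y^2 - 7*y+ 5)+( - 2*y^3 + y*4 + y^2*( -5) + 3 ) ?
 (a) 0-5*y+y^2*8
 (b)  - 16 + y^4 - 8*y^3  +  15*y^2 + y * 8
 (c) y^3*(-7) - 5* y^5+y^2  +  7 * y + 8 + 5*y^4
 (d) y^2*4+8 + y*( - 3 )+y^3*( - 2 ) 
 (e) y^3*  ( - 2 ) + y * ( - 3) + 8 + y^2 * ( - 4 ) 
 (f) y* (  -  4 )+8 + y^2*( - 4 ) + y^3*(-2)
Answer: e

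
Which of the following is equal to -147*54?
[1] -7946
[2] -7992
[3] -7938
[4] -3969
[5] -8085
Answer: 3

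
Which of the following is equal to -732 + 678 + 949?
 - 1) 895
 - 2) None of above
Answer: 1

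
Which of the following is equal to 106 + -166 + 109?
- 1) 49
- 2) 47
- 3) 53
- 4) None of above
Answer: 1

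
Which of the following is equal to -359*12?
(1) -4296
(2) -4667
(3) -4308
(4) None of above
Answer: 3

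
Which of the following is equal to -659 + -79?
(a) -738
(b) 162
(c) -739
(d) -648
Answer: a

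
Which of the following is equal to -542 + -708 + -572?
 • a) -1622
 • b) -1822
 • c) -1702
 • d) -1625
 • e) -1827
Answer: b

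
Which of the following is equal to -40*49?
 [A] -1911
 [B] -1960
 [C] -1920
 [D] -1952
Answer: B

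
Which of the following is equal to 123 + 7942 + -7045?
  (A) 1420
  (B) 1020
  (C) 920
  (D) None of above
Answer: B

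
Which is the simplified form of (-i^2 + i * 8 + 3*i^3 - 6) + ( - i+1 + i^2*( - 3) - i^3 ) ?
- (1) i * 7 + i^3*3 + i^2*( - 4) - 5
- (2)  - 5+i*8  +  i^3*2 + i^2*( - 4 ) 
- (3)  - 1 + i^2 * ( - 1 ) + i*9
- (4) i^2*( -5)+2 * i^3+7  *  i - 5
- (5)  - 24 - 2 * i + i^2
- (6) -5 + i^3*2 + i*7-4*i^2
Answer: 6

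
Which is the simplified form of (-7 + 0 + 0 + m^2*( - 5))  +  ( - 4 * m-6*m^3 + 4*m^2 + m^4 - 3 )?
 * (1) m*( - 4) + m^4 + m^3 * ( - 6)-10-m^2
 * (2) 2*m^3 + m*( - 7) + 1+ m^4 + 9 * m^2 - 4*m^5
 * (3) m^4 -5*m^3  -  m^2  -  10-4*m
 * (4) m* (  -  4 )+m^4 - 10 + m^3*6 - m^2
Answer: 1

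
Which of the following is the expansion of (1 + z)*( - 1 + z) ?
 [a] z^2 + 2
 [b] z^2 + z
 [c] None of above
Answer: c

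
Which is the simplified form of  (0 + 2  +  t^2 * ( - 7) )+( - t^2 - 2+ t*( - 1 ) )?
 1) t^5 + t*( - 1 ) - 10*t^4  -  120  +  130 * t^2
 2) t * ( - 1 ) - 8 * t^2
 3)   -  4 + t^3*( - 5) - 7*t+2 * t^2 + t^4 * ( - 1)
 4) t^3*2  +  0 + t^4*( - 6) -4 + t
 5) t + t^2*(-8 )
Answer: 2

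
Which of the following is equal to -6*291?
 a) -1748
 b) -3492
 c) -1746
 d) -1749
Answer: c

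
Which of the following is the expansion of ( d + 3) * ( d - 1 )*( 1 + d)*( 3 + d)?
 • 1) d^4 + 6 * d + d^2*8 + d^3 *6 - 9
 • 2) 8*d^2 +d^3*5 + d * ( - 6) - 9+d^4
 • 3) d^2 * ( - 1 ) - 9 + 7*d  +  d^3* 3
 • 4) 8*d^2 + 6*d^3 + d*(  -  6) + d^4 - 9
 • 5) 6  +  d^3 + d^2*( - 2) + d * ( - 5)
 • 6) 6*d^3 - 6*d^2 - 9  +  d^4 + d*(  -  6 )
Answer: 4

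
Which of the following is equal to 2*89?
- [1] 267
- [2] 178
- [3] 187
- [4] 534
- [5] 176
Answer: 2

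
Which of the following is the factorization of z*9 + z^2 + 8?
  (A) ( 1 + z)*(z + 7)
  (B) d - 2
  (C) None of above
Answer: C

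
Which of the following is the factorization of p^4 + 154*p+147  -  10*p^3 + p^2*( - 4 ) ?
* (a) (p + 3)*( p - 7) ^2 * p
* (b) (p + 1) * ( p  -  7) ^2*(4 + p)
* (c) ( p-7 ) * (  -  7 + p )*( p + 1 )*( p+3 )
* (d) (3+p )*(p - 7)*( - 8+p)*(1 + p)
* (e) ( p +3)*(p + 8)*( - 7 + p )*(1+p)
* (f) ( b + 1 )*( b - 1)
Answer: c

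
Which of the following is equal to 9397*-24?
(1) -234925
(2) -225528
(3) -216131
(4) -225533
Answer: 2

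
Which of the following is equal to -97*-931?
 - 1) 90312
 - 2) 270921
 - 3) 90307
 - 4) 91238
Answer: 3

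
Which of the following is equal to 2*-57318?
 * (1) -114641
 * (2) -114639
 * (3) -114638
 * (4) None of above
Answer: 4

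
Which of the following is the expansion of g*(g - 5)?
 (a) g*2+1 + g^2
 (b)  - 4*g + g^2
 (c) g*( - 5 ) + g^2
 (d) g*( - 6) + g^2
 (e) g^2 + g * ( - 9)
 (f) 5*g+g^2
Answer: c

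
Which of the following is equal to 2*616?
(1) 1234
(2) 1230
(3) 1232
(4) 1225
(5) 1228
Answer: 3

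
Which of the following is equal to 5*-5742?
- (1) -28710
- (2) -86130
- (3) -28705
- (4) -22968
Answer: 1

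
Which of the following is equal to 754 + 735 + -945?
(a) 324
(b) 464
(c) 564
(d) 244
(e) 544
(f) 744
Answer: e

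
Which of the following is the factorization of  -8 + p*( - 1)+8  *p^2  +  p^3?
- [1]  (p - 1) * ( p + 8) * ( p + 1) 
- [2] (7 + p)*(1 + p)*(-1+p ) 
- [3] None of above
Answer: 1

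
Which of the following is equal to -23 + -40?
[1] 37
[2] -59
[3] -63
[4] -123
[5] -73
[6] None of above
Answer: 3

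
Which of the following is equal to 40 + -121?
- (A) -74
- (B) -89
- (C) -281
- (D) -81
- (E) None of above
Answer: D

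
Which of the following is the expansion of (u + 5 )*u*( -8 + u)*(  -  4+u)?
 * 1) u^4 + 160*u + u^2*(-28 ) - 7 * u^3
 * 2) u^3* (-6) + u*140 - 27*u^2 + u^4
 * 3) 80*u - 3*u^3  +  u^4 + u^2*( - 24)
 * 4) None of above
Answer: 1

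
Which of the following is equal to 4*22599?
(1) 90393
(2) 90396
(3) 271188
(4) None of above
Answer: 2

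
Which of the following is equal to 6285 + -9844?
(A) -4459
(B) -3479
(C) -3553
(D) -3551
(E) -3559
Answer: E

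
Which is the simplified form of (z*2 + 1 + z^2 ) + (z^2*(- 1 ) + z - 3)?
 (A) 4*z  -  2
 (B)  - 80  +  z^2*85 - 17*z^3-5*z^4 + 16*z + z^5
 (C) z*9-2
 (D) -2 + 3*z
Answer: D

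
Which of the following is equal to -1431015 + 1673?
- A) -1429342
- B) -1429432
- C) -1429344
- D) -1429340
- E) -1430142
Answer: A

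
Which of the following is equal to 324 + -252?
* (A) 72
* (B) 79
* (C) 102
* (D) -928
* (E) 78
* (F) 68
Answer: A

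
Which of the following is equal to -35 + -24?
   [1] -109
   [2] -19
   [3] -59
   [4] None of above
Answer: 3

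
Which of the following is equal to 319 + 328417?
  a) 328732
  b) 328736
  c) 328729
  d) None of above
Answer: b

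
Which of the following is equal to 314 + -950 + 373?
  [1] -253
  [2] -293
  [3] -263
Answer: 3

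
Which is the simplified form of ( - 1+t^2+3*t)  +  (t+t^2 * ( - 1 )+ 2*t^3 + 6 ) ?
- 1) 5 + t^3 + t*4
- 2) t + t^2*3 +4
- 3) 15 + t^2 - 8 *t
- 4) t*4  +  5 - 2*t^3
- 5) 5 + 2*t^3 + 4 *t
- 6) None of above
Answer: 5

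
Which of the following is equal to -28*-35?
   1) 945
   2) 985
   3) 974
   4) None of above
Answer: 4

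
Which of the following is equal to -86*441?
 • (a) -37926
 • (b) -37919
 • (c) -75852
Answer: a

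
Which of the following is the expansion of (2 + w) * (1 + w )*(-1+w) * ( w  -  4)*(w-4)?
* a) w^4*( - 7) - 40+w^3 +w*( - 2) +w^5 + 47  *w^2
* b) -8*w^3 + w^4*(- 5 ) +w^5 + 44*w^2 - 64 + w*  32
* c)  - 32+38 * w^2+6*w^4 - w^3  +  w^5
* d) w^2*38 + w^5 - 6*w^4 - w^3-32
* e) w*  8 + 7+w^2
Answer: d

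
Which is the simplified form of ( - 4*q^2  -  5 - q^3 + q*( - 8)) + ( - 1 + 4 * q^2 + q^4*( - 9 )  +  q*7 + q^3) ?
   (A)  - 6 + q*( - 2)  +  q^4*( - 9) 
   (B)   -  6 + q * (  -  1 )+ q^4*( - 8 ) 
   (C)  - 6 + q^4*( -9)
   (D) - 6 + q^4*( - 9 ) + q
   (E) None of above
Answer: E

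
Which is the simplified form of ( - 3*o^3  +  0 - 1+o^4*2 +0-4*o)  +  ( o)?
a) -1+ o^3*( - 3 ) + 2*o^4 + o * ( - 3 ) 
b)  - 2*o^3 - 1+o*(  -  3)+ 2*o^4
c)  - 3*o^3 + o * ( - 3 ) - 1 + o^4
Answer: a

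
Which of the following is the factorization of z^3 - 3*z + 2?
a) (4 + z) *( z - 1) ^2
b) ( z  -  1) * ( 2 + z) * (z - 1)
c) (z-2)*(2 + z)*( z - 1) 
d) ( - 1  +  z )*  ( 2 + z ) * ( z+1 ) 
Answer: b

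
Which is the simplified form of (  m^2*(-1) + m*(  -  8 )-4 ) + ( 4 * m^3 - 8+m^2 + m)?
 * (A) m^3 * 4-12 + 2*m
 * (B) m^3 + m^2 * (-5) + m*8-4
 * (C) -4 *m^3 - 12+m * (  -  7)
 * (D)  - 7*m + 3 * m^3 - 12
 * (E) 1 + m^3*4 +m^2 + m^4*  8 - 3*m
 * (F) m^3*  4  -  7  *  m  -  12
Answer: F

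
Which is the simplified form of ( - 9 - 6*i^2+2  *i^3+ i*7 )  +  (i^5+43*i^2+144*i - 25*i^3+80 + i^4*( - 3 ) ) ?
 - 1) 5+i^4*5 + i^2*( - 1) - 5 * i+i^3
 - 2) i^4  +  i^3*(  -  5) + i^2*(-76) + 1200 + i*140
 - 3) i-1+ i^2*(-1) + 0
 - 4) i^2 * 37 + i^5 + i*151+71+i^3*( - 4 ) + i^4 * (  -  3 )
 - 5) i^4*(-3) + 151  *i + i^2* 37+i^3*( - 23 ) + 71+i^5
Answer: 5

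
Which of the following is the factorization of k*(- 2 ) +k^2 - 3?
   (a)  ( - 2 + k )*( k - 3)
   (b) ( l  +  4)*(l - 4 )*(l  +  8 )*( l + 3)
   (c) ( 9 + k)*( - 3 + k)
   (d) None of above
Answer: d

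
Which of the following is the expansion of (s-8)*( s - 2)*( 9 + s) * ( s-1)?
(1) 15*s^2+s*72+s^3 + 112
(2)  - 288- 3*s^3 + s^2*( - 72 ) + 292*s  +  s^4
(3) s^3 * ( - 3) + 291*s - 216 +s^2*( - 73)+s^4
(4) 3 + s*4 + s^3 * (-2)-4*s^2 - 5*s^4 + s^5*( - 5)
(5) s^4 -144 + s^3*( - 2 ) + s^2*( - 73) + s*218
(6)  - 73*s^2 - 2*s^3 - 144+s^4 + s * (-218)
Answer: 5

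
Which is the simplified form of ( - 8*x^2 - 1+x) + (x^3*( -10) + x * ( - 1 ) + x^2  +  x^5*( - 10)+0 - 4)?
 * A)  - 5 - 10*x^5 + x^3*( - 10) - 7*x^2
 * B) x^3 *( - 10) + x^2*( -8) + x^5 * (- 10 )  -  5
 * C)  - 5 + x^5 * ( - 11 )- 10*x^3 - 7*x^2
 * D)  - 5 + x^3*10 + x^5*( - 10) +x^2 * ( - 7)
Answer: A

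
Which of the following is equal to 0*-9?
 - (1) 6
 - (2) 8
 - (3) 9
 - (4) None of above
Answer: 4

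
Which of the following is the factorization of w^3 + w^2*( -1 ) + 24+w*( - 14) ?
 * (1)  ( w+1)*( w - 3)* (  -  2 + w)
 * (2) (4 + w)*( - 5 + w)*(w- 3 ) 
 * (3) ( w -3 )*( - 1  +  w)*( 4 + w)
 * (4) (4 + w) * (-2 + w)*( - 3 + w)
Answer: 4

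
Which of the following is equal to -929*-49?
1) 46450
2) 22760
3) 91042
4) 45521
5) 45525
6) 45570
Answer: 4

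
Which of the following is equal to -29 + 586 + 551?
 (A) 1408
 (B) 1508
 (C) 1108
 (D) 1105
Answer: C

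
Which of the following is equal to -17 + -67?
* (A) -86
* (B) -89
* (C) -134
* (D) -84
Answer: D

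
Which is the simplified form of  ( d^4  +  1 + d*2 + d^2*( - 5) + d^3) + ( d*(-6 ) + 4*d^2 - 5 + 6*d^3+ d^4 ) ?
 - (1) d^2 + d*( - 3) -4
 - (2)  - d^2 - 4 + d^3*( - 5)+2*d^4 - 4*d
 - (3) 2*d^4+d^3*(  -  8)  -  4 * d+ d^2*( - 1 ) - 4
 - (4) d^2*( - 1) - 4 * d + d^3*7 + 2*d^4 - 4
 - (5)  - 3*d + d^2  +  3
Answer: 4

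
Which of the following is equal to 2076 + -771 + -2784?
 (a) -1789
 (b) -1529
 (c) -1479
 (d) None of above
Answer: c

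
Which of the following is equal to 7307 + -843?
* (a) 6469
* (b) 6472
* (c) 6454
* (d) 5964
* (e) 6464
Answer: e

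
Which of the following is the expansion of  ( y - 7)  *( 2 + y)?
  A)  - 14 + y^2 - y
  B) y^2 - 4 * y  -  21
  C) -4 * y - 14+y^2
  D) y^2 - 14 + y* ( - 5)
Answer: D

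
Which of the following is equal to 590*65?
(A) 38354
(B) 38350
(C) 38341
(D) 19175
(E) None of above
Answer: B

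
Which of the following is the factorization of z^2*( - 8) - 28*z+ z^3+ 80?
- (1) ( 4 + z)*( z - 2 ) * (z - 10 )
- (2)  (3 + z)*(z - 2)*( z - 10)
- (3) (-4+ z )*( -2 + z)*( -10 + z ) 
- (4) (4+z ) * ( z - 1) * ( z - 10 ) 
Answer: 1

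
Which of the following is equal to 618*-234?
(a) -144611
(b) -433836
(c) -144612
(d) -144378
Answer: c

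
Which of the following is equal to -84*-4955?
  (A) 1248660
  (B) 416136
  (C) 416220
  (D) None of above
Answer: C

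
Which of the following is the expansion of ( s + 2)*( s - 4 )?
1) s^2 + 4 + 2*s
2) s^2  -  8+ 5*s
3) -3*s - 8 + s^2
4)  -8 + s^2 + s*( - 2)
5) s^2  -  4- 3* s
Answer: 4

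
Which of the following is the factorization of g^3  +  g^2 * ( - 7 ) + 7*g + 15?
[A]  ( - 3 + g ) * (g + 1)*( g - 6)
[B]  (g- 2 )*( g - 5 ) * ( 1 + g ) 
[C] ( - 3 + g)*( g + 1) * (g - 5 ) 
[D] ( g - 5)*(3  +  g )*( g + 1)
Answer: C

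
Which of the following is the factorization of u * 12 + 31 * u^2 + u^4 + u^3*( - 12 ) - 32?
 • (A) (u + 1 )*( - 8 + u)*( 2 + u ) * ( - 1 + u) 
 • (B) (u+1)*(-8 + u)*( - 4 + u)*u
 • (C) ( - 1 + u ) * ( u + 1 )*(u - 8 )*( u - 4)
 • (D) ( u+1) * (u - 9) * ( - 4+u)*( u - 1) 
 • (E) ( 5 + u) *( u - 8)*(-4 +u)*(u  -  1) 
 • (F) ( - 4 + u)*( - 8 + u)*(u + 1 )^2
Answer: C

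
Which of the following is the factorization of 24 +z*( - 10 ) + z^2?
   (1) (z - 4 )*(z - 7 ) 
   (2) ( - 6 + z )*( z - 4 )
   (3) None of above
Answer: 2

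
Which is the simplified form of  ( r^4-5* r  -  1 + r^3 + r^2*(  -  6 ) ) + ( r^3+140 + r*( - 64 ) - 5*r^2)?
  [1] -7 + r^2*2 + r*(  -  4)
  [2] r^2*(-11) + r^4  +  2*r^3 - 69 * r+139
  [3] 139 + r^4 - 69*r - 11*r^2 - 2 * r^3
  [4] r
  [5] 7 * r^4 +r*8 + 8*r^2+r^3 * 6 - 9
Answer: 2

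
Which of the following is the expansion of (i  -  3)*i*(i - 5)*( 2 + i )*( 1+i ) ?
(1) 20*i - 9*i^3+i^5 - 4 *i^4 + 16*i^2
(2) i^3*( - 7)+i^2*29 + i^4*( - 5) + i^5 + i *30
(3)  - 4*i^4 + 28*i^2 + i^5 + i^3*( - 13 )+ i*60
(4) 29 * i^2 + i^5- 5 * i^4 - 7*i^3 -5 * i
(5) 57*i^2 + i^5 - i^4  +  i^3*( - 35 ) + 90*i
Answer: 2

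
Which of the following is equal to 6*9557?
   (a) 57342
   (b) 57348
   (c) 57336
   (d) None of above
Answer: a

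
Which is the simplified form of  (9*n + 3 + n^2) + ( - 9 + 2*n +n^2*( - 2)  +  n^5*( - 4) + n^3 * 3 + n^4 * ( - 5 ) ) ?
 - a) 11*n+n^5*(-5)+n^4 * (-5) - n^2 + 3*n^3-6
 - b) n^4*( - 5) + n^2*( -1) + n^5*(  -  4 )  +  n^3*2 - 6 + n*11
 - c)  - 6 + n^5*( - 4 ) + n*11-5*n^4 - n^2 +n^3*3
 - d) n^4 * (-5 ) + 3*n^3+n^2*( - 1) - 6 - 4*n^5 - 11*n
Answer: c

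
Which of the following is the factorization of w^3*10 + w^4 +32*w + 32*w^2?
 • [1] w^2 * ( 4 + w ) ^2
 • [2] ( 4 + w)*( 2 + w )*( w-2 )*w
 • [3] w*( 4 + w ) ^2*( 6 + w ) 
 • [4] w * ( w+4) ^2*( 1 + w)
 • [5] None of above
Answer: 5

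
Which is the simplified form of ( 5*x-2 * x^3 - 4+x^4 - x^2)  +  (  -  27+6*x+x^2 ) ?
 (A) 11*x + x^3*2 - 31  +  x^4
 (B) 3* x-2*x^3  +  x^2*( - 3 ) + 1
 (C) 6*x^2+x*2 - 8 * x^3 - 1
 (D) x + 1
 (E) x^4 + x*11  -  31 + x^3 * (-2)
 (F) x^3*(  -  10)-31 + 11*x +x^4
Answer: E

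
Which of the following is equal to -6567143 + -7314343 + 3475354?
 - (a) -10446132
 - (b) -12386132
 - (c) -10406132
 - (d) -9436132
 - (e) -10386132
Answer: c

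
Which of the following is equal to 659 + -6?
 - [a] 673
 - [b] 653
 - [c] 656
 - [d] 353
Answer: b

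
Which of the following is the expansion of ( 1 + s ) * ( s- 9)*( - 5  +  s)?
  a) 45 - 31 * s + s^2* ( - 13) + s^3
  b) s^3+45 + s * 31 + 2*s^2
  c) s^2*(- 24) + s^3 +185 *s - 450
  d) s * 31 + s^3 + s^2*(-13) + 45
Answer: d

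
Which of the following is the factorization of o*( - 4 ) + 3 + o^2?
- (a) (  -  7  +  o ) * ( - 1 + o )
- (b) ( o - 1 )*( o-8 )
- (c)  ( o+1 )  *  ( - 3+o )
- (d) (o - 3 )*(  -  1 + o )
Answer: d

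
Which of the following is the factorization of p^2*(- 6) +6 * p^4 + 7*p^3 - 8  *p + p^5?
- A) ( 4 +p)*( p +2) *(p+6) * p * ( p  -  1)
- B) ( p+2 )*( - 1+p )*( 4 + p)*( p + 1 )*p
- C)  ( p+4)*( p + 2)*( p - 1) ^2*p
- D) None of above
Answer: B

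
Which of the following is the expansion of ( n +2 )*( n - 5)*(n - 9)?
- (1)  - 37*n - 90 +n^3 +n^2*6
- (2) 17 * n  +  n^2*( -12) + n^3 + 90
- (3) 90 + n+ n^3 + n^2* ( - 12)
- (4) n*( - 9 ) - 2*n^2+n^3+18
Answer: 2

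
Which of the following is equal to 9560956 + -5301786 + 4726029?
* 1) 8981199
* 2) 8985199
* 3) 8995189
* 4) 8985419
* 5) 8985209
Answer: 2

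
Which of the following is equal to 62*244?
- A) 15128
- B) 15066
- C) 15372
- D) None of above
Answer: A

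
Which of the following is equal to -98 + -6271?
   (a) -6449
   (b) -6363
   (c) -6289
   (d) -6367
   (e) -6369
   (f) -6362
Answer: e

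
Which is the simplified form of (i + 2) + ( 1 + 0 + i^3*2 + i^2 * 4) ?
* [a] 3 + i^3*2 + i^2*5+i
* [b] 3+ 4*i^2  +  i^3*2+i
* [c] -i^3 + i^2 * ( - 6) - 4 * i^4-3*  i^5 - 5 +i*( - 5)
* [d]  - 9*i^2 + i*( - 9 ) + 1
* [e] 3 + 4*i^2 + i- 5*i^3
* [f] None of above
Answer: b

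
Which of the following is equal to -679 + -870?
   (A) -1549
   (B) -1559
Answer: A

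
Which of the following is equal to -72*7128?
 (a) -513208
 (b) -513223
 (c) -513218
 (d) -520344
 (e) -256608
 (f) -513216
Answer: f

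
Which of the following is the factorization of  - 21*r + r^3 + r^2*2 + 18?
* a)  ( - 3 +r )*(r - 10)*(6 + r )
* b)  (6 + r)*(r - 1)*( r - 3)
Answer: b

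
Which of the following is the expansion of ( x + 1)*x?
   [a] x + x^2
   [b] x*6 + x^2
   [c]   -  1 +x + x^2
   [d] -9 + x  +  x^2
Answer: a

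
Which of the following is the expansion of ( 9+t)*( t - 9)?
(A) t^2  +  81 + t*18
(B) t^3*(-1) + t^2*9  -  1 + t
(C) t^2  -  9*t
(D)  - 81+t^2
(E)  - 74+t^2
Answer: D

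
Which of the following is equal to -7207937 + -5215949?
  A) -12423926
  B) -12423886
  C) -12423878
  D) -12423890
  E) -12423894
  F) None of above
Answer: B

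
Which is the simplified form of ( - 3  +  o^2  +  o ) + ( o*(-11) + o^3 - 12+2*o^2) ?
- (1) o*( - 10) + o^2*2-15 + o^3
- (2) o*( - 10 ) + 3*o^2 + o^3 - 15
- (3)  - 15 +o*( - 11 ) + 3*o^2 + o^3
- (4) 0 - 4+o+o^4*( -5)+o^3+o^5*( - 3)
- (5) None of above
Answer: 2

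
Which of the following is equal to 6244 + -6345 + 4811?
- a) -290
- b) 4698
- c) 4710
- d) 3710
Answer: c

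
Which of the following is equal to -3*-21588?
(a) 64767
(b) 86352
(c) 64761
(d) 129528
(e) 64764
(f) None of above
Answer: e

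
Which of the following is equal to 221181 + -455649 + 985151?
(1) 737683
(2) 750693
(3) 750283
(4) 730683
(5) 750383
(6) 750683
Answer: 6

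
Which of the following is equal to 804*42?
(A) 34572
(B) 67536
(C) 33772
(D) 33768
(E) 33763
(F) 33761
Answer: D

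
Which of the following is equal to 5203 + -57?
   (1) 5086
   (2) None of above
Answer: 2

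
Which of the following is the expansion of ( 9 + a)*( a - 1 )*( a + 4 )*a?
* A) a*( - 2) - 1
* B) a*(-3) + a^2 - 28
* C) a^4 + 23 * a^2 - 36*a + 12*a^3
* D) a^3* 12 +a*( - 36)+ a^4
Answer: C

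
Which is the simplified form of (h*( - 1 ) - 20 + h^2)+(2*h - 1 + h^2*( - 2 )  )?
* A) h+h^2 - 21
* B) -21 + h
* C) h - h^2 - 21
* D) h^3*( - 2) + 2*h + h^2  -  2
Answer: C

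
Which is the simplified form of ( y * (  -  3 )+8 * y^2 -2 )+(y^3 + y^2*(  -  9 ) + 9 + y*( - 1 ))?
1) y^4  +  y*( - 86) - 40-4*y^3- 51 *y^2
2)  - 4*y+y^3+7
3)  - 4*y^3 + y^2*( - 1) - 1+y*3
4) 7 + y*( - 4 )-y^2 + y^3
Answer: 4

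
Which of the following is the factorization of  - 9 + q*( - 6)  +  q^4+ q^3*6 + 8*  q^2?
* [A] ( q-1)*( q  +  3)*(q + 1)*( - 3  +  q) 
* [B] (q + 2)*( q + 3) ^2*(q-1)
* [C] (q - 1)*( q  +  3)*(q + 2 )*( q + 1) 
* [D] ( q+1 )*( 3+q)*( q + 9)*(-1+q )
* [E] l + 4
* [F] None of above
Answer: F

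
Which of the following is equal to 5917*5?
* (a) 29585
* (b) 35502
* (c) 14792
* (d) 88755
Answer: a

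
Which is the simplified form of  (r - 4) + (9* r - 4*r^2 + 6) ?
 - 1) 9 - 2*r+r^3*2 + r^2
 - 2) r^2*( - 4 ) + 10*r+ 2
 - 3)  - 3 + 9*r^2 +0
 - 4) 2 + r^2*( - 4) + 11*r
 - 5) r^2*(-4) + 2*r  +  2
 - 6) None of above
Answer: 2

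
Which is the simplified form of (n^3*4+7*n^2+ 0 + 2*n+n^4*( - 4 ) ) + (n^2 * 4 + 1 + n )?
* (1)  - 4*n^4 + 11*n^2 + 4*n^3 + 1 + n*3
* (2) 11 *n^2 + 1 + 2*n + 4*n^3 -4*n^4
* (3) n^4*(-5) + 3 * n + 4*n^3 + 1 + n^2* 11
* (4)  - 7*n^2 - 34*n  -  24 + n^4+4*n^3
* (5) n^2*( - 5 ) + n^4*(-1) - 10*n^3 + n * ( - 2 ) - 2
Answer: 1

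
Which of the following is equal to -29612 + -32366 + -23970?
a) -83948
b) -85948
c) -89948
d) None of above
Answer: b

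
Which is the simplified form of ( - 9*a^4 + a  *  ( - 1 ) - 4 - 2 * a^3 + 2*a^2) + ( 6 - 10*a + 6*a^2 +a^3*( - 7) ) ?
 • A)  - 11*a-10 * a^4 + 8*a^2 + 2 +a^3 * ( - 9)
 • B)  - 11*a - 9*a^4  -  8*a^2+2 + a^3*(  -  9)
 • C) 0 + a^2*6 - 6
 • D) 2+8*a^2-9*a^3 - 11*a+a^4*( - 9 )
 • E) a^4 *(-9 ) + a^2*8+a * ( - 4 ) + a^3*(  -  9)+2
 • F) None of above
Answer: D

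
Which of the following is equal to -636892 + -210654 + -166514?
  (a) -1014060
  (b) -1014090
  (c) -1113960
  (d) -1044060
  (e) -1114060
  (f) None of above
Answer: a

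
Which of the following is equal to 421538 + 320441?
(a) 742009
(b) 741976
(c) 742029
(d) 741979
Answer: d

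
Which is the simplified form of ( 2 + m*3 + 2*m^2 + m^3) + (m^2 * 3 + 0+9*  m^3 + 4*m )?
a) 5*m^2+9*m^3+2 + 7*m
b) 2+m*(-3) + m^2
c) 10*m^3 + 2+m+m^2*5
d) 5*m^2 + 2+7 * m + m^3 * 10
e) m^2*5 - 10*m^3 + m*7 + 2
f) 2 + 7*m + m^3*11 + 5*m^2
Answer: d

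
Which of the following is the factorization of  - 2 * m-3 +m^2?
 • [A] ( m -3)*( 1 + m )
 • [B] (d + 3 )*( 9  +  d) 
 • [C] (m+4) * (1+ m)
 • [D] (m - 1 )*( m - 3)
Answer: A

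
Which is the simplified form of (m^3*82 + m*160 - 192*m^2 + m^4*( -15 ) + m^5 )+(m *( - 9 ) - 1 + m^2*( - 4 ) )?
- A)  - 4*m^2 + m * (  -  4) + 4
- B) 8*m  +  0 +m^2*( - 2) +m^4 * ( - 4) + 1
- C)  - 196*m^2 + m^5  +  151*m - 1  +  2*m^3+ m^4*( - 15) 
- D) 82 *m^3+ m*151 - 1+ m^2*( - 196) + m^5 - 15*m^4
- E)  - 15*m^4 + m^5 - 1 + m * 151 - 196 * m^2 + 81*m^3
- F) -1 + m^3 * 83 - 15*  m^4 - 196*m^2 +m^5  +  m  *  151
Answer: D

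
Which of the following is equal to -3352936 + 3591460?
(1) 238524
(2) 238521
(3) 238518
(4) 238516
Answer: 1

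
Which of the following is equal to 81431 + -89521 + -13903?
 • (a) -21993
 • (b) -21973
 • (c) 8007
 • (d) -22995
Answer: a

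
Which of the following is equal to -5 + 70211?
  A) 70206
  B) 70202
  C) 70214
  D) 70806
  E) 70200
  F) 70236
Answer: A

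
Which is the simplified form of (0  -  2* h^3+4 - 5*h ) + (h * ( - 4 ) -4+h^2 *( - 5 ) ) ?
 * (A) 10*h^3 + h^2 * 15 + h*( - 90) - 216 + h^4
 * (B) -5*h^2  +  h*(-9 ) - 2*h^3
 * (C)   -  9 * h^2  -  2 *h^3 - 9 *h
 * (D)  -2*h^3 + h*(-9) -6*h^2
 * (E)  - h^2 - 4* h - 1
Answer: B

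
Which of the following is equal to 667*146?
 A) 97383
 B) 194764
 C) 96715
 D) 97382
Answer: D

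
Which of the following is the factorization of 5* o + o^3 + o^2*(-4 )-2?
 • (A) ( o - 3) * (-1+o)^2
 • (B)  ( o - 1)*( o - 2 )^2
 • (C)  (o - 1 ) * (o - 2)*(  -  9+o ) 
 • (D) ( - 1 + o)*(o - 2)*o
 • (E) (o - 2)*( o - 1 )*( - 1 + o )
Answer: E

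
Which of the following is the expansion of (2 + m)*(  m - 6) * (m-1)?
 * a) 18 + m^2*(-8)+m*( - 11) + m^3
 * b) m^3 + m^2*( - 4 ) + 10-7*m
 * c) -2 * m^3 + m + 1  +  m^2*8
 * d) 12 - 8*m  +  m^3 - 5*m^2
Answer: d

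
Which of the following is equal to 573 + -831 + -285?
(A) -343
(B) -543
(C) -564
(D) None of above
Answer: B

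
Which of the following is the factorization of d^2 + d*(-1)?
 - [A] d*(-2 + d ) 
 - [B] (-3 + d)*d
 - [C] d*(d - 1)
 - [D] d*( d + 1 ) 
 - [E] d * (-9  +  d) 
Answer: C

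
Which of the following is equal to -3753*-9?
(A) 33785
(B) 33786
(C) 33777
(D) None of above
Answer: C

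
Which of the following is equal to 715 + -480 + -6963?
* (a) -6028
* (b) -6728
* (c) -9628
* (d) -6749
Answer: b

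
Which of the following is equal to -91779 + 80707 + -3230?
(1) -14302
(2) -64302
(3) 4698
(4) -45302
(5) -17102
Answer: 1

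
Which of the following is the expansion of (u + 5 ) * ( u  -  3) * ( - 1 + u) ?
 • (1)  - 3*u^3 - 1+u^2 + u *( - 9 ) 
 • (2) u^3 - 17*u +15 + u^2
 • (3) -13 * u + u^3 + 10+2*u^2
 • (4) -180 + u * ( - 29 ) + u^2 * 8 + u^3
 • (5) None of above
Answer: 2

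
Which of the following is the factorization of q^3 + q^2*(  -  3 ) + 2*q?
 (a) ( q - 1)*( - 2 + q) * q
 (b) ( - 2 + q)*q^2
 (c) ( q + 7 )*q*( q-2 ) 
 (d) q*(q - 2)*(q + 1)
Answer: a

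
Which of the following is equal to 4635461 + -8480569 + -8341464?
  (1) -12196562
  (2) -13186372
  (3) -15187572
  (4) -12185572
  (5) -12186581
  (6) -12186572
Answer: 6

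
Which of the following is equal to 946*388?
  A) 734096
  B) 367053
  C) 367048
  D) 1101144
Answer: C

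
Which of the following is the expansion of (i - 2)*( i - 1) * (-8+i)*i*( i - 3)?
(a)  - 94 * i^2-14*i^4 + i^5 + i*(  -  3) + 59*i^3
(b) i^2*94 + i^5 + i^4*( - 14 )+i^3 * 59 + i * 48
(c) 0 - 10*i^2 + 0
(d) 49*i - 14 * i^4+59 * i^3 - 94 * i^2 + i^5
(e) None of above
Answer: e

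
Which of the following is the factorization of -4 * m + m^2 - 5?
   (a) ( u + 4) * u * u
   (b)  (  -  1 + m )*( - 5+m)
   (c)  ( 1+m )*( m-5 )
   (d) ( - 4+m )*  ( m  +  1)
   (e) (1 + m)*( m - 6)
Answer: c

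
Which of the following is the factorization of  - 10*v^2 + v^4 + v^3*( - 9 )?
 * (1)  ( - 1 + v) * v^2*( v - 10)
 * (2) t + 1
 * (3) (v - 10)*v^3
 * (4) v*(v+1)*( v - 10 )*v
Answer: 4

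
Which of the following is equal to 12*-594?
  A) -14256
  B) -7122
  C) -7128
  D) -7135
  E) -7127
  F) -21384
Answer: C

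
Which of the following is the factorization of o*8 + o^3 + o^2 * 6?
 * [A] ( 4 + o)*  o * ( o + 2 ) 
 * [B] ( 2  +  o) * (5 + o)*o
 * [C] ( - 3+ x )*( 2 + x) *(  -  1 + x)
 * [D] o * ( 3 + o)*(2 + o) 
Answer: A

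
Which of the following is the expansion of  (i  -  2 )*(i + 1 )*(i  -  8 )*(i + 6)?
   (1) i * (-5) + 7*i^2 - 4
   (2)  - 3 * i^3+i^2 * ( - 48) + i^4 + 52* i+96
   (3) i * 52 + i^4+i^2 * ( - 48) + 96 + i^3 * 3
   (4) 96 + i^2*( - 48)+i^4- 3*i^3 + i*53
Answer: 2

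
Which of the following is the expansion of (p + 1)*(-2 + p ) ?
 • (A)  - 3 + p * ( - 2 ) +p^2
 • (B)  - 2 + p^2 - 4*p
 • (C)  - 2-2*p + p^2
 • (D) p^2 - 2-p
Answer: D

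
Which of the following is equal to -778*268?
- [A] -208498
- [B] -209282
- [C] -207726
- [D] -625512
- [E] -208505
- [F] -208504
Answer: F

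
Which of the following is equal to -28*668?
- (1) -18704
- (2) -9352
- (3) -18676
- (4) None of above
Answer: 1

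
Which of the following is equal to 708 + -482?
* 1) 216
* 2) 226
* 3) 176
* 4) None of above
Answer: 2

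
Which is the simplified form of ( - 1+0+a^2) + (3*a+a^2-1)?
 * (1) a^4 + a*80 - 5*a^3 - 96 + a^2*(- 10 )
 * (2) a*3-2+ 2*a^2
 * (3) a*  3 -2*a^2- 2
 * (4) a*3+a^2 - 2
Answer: 2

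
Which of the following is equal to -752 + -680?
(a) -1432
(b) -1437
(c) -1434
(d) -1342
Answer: a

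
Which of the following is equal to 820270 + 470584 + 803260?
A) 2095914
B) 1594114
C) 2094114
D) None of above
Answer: C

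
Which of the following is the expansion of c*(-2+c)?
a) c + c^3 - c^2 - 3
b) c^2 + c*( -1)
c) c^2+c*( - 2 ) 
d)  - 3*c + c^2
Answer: c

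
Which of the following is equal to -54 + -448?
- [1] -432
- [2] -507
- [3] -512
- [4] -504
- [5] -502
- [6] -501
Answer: 5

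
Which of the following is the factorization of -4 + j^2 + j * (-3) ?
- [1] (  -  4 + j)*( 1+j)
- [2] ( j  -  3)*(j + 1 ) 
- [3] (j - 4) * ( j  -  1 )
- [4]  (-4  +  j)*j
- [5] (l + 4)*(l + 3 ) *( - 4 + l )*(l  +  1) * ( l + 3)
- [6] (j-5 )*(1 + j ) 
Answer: 1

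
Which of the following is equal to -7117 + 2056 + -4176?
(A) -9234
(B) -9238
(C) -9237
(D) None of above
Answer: C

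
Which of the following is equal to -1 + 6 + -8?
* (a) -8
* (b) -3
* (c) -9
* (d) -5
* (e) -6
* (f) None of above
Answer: b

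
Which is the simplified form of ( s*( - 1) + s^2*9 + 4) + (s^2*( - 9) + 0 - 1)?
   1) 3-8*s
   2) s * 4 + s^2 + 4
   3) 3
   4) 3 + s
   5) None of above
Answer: 5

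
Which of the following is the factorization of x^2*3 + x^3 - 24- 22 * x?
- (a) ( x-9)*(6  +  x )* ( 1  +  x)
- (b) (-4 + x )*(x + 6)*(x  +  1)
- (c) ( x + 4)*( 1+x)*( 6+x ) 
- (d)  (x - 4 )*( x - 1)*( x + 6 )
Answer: b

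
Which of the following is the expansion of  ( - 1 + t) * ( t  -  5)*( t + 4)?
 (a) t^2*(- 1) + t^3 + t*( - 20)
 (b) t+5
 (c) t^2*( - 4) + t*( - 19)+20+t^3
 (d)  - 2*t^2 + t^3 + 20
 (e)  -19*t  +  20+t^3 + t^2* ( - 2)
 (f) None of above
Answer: e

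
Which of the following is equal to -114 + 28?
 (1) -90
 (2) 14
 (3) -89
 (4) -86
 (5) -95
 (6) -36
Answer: 4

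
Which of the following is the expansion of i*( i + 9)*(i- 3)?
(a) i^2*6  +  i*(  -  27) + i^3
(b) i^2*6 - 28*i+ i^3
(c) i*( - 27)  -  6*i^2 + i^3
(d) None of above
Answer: a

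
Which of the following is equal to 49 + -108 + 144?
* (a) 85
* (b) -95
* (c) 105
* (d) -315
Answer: a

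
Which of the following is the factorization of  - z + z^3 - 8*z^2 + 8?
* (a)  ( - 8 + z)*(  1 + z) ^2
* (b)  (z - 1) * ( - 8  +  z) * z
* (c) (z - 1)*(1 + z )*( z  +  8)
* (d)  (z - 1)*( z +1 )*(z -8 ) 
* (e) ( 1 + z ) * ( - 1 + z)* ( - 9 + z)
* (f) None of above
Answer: d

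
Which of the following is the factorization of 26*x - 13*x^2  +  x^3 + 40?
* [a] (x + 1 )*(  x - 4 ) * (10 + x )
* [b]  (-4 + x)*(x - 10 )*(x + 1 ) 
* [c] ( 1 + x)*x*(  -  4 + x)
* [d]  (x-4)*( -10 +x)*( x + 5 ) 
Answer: b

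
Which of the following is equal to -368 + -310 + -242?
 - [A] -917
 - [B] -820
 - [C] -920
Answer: C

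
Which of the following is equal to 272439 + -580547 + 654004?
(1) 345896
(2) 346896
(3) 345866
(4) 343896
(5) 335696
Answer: 1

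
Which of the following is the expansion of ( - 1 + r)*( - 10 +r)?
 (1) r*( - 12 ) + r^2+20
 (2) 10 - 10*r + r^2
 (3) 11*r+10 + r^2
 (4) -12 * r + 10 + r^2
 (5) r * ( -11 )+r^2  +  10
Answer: 5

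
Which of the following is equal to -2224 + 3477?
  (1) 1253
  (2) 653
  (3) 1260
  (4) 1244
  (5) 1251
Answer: 1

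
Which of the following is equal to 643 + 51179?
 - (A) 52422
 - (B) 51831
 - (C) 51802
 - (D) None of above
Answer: D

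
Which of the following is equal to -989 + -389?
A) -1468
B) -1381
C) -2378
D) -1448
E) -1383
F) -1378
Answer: F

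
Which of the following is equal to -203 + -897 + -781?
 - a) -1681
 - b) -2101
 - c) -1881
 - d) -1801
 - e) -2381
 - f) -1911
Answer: c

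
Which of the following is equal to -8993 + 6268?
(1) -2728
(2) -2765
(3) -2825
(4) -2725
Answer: 4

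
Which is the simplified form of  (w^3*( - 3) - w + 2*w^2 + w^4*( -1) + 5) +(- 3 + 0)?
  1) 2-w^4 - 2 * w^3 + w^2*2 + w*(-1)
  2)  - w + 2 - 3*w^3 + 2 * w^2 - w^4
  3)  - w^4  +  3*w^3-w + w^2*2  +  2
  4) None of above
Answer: 2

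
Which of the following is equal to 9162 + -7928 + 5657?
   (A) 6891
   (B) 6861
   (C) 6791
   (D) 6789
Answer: A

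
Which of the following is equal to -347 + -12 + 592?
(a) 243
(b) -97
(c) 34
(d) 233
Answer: d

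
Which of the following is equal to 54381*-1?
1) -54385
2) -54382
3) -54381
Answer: 3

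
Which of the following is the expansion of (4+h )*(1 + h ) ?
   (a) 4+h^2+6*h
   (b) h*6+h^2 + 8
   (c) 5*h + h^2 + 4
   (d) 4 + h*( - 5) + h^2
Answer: c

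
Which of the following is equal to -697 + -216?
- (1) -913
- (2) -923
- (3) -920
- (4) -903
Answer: 1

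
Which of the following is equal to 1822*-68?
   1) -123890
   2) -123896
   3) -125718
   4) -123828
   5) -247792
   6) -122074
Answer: 2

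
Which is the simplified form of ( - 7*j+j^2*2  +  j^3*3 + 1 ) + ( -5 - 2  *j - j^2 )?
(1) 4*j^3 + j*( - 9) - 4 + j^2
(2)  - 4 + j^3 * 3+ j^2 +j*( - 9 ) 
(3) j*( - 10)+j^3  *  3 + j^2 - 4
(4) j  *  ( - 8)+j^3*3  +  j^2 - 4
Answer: 2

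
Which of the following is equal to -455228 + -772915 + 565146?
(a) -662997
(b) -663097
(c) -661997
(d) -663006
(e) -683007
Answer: a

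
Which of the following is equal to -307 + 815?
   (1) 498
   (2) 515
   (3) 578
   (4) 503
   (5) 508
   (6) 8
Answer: 5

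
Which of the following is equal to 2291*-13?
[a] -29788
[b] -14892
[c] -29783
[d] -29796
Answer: c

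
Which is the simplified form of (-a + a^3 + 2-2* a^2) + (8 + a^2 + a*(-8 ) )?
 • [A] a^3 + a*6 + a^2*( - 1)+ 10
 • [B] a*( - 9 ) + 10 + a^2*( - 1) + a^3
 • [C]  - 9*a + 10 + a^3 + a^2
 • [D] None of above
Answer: B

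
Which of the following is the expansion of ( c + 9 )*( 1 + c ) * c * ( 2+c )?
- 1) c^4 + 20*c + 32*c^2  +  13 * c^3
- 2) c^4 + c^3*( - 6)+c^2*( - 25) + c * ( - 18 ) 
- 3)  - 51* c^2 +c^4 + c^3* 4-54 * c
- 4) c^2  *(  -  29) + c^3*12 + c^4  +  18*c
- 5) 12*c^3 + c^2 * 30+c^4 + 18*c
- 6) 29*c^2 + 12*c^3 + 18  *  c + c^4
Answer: 6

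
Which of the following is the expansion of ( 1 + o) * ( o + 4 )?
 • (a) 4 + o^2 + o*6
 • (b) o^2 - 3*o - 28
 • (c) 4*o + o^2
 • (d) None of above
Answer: d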